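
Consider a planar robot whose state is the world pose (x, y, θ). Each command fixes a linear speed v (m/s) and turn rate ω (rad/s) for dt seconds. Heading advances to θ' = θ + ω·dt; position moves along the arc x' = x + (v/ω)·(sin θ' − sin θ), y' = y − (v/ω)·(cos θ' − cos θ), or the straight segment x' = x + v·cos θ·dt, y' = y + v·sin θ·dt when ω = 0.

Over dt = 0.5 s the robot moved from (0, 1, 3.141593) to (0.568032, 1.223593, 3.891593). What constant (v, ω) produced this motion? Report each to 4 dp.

v = -1.2500, ω = 1.5000

Δθ = 3.891593 − 3.141593 = 0.750000
ω = Δθ/dt = 0.750000/0.5 = 1.5000
R = Δx/(sin θ' − sin θ) = -0.8333
v = R·ω = -0.8333·1.5000 = -1.2500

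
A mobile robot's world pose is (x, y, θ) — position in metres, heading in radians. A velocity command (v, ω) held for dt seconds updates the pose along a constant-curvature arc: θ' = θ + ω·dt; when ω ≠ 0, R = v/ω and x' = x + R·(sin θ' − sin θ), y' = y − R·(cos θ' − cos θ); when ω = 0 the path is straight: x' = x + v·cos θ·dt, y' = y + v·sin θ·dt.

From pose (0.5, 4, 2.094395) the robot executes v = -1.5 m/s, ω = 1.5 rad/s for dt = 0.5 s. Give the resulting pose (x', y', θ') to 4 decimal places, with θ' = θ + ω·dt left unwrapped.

(1.0732, 3.5438, 2.8444)

θ' = 2.0944 + 1.5·0.5 = 2.8444
R = v/ω = -1.5/1.5 = -1.0000
x' = 0.5 + -1.0000·(sin 2.8444 − sin 2.0944) = 1.0732
y' = 4 − -1.0000·(cos 2.8444 − cos 2.0944) = 3.5438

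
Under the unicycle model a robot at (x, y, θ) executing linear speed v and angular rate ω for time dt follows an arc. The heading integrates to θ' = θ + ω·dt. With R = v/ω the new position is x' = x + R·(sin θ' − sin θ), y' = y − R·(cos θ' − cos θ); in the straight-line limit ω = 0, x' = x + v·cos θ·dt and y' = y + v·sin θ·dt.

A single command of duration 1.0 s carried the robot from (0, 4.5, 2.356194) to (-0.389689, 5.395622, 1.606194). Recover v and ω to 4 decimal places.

v = 1.0000, ω = -0.7500

Δθ = 1.606194 − 2.356194 = -0.750000
ω = Δθ/dt = -0.750000/1.0 = -0.7500
R = −Δy/(cos θ' − cos θ) = -1.3333
v = R·ω = -1.3333·-0.7500 = 1.0000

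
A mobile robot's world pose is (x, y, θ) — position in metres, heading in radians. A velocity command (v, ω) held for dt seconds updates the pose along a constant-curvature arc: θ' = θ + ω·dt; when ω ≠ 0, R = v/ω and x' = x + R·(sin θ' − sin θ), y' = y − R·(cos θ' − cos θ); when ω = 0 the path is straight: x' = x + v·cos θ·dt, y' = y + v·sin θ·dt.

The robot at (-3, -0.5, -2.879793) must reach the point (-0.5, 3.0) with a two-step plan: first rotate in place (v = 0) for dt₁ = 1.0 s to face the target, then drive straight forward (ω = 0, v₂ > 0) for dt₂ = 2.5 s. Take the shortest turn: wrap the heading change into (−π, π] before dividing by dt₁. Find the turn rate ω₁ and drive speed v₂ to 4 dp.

ω₁ = -2.4528, v₂ = 1.7205

heading to target = atan2(3−-0.5, -0.5−-3) = 0.9505
Δθ = wrap(0.9505 − -2.8798) = -2.4528; ω₁ = Δθ/dt₁ = -2.4528
distance = √((-0.5−-3)² + (3−-0.5)²) = 4.3012; v₂ = distance/dt₂ = 1.7205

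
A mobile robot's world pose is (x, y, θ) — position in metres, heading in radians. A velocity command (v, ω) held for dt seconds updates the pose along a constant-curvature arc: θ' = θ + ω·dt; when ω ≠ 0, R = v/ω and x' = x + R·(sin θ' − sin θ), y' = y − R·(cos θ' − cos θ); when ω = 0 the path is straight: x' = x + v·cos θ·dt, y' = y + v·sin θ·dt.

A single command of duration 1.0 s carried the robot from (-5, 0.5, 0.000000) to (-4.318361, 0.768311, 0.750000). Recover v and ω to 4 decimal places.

v = 0.7500, ω = 0.7500

Δθ = 0.750000 − 0.000000 = 0.750000
ω = Δθ/dt = 0.750000/1.0 = 0.7500
R = Δx/(sin θ' − sin θ) = 1.0000
v = R·ω = 1.0000·0.7500 = 0.7500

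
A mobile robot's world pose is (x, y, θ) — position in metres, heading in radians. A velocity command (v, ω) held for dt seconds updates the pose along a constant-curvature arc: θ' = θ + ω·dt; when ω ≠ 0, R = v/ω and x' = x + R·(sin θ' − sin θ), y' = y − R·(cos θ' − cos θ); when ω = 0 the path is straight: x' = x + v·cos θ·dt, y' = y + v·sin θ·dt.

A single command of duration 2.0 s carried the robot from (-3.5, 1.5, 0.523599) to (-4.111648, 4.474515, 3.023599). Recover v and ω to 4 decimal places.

Δθ = 3.023599 − 0.523599 = 2.500000
ω = Δθ/dt = 2.500000/2.0 = 1.2500
R = −Δy/(cos θ' − cos θ) = 1.6000
v = R·ω = 1.6000·1.2500 = 2.0000

v = 2.0000, ω = 1.2500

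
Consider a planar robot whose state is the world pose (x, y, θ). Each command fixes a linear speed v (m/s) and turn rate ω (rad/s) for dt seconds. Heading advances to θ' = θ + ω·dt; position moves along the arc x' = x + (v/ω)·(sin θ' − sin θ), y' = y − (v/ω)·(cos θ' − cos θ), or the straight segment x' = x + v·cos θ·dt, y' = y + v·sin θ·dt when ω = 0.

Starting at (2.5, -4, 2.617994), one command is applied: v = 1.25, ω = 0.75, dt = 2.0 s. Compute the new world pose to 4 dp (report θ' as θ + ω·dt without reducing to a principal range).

(0.2859, -4.5100, 4.1180)

θ' = 2.6180 + 0.75·2.0 = 4.1180
R = v/ω = 1.25/0.75 = 1.6667
x' = 2.5 + 1.6667·(sin 4.1180 − sin 2.6180) = 0.2859
y' = -4 − 1.6667·(cos 4.1180 − cos 2.6180) = -4.5100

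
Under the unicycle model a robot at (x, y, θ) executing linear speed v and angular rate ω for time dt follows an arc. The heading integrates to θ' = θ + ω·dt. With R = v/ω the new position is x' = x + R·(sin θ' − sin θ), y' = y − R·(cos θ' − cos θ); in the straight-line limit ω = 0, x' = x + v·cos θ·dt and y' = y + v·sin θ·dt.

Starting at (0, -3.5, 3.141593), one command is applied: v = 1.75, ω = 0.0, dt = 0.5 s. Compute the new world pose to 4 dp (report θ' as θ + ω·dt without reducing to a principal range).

θ' = 3.1416 + 0.0·0.5 = 3.1416
ω = 0 → straight: x' = 0 + 1.75·cos(3.1416)·0.5 = -0.8750
y' = -3.5 + 1.75·sin(3.1416)·0.5 = -3.5000

(-0.8750, -3.5000, 3.1416)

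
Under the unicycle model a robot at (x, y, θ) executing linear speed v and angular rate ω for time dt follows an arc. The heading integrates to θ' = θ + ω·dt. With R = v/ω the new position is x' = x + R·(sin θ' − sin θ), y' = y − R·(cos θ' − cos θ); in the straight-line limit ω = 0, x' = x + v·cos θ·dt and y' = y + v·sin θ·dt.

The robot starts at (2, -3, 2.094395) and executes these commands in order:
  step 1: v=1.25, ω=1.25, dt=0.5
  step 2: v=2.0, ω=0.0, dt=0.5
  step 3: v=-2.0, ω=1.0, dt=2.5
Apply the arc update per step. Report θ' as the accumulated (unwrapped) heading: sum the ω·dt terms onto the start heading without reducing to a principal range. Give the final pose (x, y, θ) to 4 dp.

(3.1995, 0.6175, 5.2194)

step 1: θ'=2.7194 (R=1.0000) → pose (1.5437, -2.5878, 2.7194)
step 2: θ'=2.7194 (straight) → pose (0.6316, -2.1780, 2.7194)
step 3: θ'=5.2194 (R=-2.0000) → pose (3.1995, 0.6175, 5.2194)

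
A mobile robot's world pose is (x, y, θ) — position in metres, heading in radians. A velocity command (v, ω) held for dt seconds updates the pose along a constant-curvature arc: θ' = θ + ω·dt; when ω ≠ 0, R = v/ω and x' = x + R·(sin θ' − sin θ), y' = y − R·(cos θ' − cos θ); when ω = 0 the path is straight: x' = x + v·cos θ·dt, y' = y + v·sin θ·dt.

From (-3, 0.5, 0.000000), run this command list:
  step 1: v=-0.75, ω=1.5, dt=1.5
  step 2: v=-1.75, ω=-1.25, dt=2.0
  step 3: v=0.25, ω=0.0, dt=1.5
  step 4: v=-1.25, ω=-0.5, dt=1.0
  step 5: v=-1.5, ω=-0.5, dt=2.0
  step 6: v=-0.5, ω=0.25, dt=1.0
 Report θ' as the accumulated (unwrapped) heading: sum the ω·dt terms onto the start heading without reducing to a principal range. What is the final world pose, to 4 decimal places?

(-6.4270, 1.1780, -1.5000)

step 1: θ'=2.2500 (R=-0.5000) → pose (-3.3890, -0.3141, 2.2500)
step 2: θ'=-0.2500 (R=1.4000) → pose (-4.8247, -2.5500, -0.2500)
step 3: θ'=-0.2500 (straight) → pose (-4.4614, -2.6428, -0.2500)
step 4: θ'=-0.7500 (R=2.5000) → pose (-5.5469, -2.0497, -0.7500)
step 5: θ'=-1.7500 (R=3.0000) → pose (-6.4540, 0.6801, -1.7500)
step 6: θ'=-1.5000 (R=-2.0000) → pose (-6.4270, 1.1780, -1.5000)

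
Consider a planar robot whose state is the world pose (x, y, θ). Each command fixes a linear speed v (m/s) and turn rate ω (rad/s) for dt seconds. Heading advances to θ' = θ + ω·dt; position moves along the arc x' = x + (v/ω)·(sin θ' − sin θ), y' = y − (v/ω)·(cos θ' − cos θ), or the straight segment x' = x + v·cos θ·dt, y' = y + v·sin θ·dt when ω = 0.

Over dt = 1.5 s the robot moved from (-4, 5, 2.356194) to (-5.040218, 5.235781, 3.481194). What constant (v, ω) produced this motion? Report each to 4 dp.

Δθ = 3.481194 − 2.356194 = 1.125000
ω = Δθ/dt = 1.125000/1.5 = 0.7500
R = Δx/(sin θ' − sin θ) = 1.0000
v = R·ω = 1.0000·0.7500 = 0.7500

v = 0.7500, ω = 0.7500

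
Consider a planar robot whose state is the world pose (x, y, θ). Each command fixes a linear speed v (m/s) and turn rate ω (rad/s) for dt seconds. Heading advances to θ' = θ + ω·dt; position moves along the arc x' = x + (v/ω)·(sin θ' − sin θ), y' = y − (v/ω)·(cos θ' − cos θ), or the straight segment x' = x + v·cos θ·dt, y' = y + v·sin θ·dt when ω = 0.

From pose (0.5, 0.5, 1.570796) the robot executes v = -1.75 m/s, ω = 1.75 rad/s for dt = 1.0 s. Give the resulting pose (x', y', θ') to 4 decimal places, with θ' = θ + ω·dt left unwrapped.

θ' = 1.5708 + 1.75·1.0 = 3.3208
R = v/ω = -1.75/1.75 = -1.0000
x' = 0.5 + -1.0000·(sin 3.3208 − sin 1.5708) = 1.6782
y' = 0.5 − -1.0000·(cos 3.3208 − cos 1.5708) = -0.4840

(1.6782, -0.4840, 3.3208)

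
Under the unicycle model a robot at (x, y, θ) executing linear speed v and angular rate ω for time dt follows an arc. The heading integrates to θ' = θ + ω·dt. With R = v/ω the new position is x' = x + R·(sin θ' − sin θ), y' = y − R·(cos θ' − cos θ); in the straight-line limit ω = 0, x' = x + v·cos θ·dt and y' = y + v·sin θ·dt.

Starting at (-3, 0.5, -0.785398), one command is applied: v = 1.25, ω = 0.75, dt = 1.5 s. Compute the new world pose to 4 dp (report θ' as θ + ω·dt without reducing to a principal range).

(-1.2663, 0.1070, 0.3396)

θ' = -0.7854 + 0.75·1.5 = 0.3396
R = v/ω = 1.25/0.75 = 1.6667
x' = -3 + 1.6667·(sin 0.3396 − sin -0.7854) = -1.2663
y' = 0.5 − 1.6667·(cos 0.3396 − cos -0.7854) = 0.1070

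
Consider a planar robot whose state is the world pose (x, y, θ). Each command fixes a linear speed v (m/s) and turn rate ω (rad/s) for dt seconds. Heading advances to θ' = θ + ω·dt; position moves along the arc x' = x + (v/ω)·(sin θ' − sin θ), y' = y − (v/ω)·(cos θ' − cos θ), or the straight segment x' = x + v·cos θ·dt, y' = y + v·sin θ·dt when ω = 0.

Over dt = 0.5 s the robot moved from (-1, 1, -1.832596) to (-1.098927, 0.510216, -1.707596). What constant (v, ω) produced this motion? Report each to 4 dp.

v = 1.0000, ω = 0.2500

Δθ = -1.707596 − -1.832596 = 0.125000
ω = Δθ/dt = 0.125000/0.5 = 0.2500
R = −Δy/(cos θ' − cos θ) = 4.0000
v = R·ω = 4.0000·0.2500 = 1.0000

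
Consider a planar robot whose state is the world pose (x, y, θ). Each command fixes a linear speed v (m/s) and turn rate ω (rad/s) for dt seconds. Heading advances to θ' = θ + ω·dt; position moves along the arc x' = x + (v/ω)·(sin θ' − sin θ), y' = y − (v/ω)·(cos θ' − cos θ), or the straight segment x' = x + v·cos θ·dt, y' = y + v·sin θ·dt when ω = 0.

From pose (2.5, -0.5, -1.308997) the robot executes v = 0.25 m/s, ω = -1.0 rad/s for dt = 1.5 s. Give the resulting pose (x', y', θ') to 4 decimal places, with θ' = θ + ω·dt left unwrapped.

(2.3401, -0.8010, -2.8090)

θ' = -1.3090 + -1.0·1.5 = -2.8090
R = v/ω = 0.25/-1.0 = -0.2500
x' = 2.5 + -0.2500·(sin -2.8090 − sin -1.3090) = 2.3401
y' = -0.5 − -0.2500·(cos -2.8090 − cos -1.3090) = -0.8010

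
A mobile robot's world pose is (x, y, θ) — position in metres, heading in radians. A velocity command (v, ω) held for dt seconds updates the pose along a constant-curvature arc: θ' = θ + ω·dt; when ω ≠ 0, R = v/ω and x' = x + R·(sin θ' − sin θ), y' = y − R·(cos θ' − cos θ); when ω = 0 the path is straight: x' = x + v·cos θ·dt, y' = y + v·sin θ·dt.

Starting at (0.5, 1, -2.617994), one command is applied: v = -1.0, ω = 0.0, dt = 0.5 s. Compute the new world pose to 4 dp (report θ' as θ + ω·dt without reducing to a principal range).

(0.9330, 1.2500, -2.6180)

θ' = -2.6180 + 0.0·0.5 = -2.6180
ω = 0 → straight: x' = 0.5 + -1.0·cos(-2.6180)·0.5 = 0.9330
y' = 1 + -1.0·sin(-2.6180)·0.5 = 1.2500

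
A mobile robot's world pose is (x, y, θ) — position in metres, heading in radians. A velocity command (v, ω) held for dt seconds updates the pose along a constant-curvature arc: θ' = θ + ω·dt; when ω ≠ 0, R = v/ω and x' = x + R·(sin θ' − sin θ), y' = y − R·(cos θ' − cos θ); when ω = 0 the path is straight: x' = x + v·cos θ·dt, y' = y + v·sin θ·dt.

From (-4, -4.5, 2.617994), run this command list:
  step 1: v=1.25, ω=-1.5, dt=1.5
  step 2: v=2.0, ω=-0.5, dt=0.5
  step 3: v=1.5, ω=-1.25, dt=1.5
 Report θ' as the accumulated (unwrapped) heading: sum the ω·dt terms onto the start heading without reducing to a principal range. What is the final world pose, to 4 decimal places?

(-1.5945, -4.1746, -1.7570)

step 1: θ'=0.3680 (R=-0.8333) → pose (-3.8831, -3.0008, 0.3680)
step 2: θ'=0.1180 (R=-4.0000) → pose (-2.9150, -2.7608, 0.1180)
step 3: θ'=-1.7570 (R=-1.2000) → pose (-1.5945, -4.1746, -1.7570)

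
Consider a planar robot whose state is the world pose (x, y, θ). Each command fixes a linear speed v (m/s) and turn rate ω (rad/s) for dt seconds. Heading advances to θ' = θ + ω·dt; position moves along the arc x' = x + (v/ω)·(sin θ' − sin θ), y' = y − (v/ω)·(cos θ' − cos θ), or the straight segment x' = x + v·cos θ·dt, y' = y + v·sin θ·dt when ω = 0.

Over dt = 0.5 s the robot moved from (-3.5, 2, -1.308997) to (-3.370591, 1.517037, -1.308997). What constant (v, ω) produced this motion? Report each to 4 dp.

v = 1.0000, ω = 0.0000

Δθ = -1.308997 − -1.308997 = 0.000000
ω = Δθ/dt = 0.000000/0.5 = 0.0000
ω = 0 → v = (Δx·cos θ + Δy·sin θ)/dt = 1.0000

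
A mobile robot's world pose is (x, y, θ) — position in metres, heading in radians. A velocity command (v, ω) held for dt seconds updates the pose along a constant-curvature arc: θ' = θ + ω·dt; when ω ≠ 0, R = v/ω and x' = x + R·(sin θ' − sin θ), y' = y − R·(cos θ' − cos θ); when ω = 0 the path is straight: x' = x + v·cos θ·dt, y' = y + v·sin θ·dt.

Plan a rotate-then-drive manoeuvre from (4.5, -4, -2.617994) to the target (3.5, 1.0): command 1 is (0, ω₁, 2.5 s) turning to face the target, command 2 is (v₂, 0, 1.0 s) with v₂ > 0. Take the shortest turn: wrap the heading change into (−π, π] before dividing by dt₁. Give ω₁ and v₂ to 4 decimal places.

heading to target = atan2(1−-4, 3.5−4.5) = 1.7682
Δθ = wrap(1.7682 − -2.6180) = -1.8970; ω₁ = Δθ/dt₁ = -0.7588
distance = √((3.5−4.5)² + (1−-4)²) = 5.0990; v₂ = distance/dt₂ = 5.0990

ω₁ = -0.7588, v₂ = 5.0990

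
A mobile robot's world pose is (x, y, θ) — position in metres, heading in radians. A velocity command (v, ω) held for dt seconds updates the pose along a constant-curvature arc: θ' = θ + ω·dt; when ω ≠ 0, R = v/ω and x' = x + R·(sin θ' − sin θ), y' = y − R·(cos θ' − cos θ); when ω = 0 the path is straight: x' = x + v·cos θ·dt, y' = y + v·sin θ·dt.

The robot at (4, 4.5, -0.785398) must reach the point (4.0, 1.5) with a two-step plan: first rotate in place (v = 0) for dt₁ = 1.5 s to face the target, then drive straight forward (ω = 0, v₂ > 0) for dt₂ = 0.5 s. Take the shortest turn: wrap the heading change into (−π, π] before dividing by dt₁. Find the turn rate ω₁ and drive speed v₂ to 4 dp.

heading to target = atan2(1.5−4.5, 4−4) = -1.5708
Δθ = wrap(-1.5708 − -0.7854) = -0.7854; ω₁ = Δθ/dt₁ = -0.5236
distance = √((4−4)² + (1.5−4.5)²) = 3.0000; v₂ = distance/dt₂ = 6.0000

ω₁ = -0.5236, v₂ = 6.0000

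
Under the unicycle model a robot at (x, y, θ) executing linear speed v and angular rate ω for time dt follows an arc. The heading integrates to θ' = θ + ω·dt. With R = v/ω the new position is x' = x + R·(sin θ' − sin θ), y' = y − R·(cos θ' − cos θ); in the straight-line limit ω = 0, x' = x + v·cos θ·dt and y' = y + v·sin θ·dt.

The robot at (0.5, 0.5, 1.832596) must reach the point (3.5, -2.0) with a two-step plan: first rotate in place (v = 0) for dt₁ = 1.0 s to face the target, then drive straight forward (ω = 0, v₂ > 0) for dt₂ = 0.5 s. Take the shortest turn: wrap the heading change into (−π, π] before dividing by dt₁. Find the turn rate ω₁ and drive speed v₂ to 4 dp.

heading to target = atan2(-2−0.5, 3.5−0.5) = -0.6947
Δθ = wrap(-0.6947 − 1.8326) = -2.5273; ω₁ = Δθ/dt₁ = -2.5273
distance = √((3.5−0.5)² + (-2−0.5)²) = 3.9051; v₂ = distance/dt₂ = 7.8102

ω₁ = -2.5273, v₂ = 7.8102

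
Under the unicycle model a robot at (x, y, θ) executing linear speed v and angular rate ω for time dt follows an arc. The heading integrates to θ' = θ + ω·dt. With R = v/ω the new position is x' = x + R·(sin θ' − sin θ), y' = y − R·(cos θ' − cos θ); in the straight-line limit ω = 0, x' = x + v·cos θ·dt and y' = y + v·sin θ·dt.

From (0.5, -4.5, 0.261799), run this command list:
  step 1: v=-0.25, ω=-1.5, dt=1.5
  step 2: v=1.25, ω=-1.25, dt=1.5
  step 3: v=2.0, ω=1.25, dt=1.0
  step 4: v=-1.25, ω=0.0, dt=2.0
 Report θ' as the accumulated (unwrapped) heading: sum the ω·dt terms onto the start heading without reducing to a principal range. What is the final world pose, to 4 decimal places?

(-0.9748, -3.1758, -2.6132)

step 1: θ'=-1.9882 (R=0.1667) → pose (0.3045, -4.2714, -1.9882)
step 2: θ'=-3.8632 (R=-1.0000) → pose (-1.2702, -4.6168, -3.8632)
step 3: θ'=-2.6132 (R=1.6000) → pose (-3.1338, -4.4362, -2.6132)
step 4: θ'=-2.6132 (straight) → pose (-0.9748, -3.1758, -2.6132)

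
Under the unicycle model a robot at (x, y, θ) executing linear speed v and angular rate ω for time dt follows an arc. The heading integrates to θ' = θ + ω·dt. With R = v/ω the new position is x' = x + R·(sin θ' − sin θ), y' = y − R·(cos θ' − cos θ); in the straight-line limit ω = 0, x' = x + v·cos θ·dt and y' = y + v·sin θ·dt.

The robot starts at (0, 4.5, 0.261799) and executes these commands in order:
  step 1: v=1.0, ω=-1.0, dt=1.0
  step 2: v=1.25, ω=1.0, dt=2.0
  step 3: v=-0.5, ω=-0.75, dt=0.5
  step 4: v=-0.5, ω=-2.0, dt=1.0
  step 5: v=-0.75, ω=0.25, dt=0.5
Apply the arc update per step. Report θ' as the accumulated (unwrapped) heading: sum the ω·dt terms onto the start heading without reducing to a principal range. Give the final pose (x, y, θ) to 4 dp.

(2.2411, 4.9724, -0.9882)

step 1: θ'=-0.7382 (R=-1.0000) → pose (0.9318, 4.2738, -0.7382)
step 2: θ'=1.2618 (R=1.2500) → pose (2.9638, 4.8182, 1.2618)
step 3: θ'=0.8868 (R=0.6667) → pose (2.8454, 4.5997, 0.8868)
step 4: θ'=-1.1132 (R=0.2500) → pose (2.4273, 4.6472, -1.1132)
step 5: θ'=-0.9882 (R=-3.0000) → pose (2.2411, 4.9724, -0.9882)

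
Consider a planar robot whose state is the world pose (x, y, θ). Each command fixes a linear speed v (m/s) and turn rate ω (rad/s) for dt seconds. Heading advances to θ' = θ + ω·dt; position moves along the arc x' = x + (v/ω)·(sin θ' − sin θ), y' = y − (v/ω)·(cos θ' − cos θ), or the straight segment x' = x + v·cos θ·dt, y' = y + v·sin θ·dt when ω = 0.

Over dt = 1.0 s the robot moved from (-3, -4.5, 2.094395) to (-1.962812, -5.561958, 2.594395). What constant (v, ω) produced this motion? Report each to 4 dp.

Δθ = 2.594395 − 2.094395 = 0.500000
ω = Δθ/dt = 0.500000/1.0 = 0.5000
R = −Δy/(cos θ' − cos θ) = -3.0000
v = R·ω = -3.0000·0.5000 = -1.5000

v = -1.5000, ω = 0.5000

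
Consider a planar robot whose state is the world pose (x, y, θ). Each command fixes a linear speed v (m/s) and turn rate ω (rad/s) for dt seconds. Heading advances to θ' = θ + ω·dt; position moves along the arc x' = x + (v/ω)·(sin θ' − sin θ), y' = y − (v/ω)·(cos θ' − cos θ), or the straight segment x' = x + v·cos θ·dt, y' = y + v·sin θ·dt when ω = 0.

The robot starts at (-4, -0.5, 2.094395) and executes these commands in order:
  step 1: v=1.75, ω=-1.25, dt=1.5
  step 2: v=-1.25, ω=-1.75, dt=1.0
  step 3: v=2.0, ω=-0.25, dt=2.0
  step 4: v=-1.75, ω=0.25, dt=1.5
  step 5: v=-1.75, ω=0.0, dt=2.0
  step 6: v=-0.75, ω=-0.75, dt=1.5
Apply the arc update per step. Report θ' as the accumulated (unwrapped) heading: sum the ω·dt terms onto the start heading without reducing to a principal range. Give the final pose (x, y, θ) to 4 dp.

(-3.1443, 5.2150, -2.7806)

step 1: θ'=0.2194 (R=-1.4000) → pose (-3.0923, 1.5664, 0.2194)
step 2: θ'=-1.5306 (R=0.7143) → pose (-3.9614, 2.2349, -1.5306)
step 3: θ'=-2.0306 (R=-8.0000) → pose (-4.7859, -1.6368, -2.0306)
step 4: θ'=-1.6556 (R=-7.0000) → pose (-4.0840, 0.8767, -1.6556)
step 5: θ'=-1.6556 (straight) → pose (-3.7875, 4.3642, -1.6556)
step 6: θ'=-2.7806 (R=1.0000) → pose (-3.1443, 5.2150, -2.7806)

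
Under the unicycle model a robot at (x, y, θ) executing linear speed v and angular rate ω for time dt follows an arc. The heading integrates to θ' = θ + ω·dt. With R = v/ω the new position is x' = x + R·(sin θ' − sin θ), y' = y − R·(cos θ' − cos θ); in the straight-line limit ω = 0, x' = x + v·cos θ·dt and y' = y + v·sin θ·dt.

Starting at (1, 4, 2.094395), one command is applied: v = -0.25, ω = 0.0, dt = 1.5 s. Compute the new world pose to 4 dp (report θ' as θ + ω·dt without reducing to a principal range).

(1.1875, 3.6752, 2.0944)

θ' = 2.0944 + 0.0·1.5 = 2.0944
ω = 0 → straight: x' = 1 + -0.25·cos(2.0944)·1.5 = 1.1875
y' = 4 + -0.25·sin(2.0944)·1.5 = 3.6752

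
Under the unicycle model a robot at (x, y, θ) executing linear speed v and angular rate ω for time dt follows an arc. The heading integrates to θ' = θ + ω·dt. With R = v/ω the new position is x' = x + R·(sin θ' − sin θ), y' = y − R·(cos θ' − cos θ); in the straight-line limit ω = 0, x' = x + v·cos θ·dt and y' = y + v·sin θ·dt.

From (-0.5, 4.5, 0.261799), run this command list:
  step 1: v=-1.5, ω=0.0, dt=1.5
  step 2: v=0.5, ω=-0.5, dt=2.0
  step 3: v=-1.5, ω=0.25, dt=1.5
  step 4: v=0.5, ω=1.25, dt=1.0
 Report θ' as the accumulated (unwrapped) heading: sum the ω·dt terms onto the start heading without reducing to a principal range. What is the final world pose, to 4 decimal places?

step 1: θ'=0.2618 (straight) → pose (-2.6733, 3.9177, 0.2618)
step 2: θ'=-0.7382 (R=-1.0000) → pose (-1.7416, 3.6914, -0.7382)
step 3: θ'=-0.3632 (R=-6.0000) → pose (-3.6477, 4.8619, -0.3632)
step 4: θ'=0.8868 (R=0.4000) → pose (-3.1956, 4.9831, 0.8868)

(-3.1956, 4.9831, 0.8868)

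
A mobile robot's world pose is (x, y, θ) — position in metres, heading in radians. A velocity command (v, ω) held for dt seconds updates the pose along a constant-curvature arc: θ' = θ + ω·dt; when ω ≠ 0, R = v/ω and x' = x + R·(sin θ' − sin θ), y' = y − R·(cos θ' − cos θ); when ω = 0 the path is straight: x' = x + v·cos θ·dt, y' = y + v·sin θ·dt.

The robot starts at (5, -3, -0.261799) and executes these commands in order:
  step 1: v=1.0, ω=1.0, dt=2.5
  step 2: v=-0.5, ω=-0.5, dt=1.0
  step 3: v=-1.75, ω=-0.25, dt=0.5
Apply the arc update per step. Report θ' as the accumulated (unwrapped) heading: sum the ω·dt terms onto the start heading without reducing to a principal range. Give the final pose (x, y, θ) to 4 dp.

(6.3364, -2.7371, 1.6132)

step 1: θ'=2.2382 (R=1.0000) → pose (6.0442, -1.4151, 2.2382)
step 2: θ'=1.7382 (R=1.0000) → pose (6.2448, -1.8675, 1.7382)
step 3: θ'=1.6132 (R=7.0000) → pose (6.3364, -2.7371, 1.6132)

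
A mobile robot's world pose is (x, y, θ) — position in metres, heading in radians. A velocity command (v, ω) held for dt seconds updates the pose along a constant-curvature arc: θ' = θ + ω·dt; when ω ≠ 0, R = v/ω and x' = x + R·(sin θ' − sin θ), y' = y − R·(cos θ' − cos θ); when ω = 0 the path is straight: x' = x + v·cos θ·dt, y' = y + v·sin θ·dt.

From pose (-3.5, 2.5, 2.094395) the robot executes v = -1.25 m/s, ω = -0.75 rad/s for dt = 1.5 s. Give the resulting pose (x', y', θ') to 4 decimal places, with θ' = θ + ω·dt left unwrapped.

θ' = 2.0944 + -0.75·1.5 = 0.9694
R = v/ω = -1.25/-0.75 = 1.6667
x' = -3.5 + 1.6667·(sin 0.9694 − sin 2.0944) = -3.5691
y' = 2.5 − 1.6667·(cos 0.9694 − cos 2.0944) = 0.7237

(-3.5691, 0.7237, 0.9694)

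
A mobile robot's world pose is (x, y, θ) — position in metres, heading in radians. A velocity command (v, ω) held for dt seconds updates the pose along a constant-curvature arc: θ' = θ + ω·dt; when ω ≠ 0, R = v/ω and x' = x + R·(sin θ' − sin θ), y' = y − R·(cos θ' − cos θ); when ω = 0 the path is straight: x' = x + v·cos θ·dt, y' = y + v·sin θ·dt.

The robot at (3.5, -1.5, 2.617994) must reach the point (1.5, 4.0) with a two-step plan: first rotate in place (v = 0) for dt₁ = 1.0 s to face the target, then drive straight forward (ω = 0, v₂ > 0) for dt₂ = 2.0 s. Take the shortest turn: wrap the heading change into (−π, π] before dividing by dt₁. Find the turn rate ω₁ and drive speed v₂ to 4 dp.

heading to target = atan2(4−-1.5, 1.5−3.5) = 1.9196
Δθ = wrap(1.9196 − 2.6180) = -0.6984; ω₁ = Δθ/dt₁ = -0.6984
distance = √((1.5−3.5)² + (4−-1.5)²) = 5.8523; v₂ = distance/dt₂ = 2.9262

ω₁ = -0.6984, v₂ = 2.9262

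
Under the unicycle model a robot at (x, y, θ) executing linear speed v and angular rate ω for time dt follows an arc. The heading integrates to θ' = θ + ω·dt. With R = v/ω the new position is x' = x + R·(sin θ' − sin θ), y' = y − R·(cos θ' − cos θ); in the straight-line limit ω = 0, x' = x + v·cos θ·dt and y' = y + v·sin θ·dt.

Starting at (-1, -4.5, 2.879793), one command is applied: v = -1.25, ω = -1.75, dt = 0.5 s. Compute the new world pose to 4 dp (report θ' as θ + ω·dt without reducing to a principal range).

(-0.5368, -4.8896, 2.0048)

θ' = 2.8798 + -1.75·0.5 = 2.0048
R = v/ω = -1.25/-1.75 = 0.7143
x' = -1 + 0.7143·(sin 2.0048 − sin 2.8798) = -0.5368
y' = -4.5 − 0.7143·(cos 2.0048 − cos 2.8798) = -4.8896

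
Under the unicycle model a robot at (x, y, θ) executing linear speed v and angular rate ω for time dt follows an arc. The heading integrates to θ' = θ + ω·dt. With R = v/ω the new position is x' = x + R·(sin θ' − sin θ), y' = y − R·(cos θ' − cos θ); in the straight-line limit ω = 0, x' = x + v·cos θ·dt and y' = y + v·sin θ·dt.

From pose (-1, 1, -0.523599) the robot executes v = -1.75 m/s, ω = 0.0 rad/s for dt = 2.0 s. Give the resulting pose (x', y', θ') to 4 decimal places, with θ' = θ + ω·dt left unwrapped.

(-4.0311, 2.7500, -0.5236)

θ' = -0.5236 + 0.0·2.0 = -0.5236
ω = 0 → straight: x' = -1 + -1.75·cos(-0.5236)·2.0 = -4.0311
y' = 1 + -1.75·sin(-0.5236)·2.0 = 2.7500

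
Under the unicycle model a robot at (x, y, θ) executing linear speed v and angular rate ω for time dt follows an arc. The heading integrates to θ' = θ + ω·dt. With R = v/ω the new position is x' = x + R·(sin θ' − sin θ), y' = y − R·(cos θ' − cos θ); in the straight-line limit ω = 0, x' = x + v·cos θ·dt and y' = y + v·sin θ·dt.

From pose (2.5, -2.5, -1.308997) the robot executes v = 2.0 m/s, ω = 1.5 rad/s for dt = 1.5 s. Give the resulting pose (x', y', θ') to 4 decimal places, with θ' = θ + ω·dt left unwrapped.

θ' = -1.3090 + 1.5·1.5 = 0.9410
R = v/ω = 2.0/1.5 = 1.3333
x' = 2.5 + 1.3333·(sin 0.9410 − sin -1.3090) = 4.8654
y' = -2.5 − 1.3333·(cos 0.9410 − cos -1.3090) = -2.9402

(4.8654, -2.9402, 0.9410)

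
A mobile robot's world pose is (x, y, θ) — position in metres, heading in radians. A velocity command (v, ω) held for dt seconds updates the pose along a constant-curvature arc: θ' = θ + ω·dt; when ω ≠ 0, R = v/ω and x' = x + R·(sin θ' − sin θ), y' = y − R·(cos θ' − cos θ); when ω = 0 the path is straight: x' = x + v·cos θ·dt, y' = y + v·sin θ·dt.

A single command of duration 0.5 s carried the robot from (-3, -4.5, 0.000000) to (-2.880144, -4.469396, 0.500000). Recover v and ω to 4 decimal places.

v = 0.2500, ω = 1.0000

Δθ = 0.500000 − 0.000000 = 0.500000
ω = Δθ/dt = 0.500000/0.5 = 1.0000
R = Δx/(sin θ' − sin θ) = 0.2500
v = R·ω = 0.2500·1.0000 = 0.2500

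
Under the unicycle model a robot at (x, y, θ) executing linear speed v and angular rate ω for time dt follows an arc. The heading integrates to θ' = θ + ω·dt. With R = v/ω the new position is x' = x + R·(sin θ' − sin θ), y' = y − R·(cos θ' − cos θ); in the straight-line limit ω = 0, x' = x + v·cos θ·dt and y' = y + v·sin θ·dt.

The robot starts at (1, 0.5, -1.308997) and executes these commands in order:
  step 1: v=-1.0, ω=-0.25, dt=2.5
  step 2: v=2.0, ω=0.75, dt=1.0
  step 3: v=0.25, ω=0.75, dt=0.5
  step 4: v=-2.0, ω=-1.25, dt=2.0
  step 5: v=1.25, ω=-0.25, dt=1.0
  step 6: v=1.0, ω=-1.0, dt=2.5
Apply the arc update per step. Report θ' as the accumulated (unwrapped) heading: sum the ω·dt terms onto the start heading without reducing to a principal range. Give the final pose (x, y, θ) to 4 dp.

step 1: θ'=-1.9340 (R=4.0000) → pose (1.1246, 2.9563, -1.9340)
step 2: θ'=-1.1840 (R=2.6667) → pose (1.1477, 1.0030, -1.1840)
step 3: θ'=-0.8090 (R=0.3333) → pose (1.2152, 0.8987, -0.8090)
step 4: θ'=-3.3090 (R=1.6000) → pose (2.6396, 3.5807, -3.3090)
step 5: θ'=-3.5590 (R=-5.0000) → pose (1.4457, 3.9401, -3.5590)
step 6: θ'=-6.0590 (R=-1.0000) → pose (1.6288, 5.8292, -6.0590)

(1.6288, 5.8292, -6.0590)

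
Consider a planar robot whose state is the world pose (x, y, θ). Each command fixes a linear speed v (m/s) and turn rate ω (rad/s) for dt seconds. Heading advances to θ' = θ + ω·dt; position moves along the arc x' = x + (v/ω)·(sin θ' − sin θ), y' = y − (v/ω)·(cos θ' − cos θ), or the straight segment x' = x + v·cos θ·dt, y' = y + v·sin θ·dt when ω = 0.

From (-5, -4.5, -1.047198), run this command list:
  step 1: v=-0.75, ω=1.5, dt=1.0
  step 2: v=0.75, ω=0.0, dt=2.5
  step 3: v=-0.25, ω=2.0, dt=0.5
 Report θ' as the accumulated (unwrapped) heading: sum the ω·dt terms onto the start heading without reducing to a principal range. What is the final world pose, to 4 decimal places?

(-4.0352, -3.5778, 1.4528)

step 1: θ'=0.4528 (R=-0.5000) → pose (-5.6518, -4.3004, 0.4528)
step 2: θ'=0.4528 (straight) → pose (-3.9657, -3.4801, 0.4528)
step 3: θ'=1.4528 (R=-0.1250) → pose (-4.0352, -3.5778, 1.4528)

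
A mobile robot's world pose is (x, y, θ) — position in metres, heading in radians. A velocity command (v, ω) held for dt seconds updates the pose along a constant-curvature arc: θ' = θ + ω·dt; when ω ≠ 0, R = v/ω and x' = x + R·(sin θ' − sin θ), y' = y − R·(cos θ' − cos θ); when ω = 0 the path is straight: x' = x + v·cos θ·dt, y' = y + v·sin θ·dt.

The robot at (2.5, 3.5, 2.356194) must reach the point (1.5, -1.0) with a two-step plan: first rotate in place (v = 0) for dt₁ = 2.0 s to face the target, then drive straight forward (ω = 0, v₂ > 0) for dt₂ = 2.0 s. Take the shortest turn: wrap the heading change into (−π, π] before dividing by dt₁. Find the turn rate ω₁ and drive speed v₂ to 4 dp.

heading to target = atan2(-1−3.5, 1.5−2.5) = -1.7895
Δθ = wrap(-1.7895 − 2.3562) = 2.1375; ω₁ = Δθ/dt₁ = 1.0688
distance = √((1.5−2.5)² + (-1−3.5)²) = 4.6098; v₂ = distance/dt₂ = 2.3049

ω₁ = 1.0688, v₂ = 2.3049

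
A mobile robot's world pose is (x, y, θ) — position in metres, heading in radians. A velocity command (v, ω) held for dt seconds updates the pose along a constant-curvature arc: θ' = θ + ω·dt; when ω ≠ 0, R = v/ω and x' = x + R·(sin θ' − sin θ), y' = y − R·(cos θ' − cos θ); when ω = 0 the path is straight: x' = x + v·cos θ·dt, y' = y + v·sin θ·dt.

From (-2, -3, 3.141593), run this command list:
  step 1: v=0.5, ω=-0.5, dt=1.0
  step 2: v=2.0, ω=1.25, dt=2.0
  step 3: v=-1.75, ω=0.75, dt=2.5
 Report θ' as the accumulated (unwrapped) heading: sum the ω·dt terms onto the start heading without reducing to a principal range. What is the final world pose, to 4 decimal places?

(-8.3850, -4.1851, 7.0166)

step 1: θ'=2.6416 (R=-1.0000) → pose (-2.4794, -2.8776, 2.6416)
step 2: θ'=5.1416 (R=1.6000) → pose (-4.7014, -4.9476, 5.1416)
step 3: θ'=7.0166 (R=-2.3333) → pose (-8.3850, -4.1851, 7.0166)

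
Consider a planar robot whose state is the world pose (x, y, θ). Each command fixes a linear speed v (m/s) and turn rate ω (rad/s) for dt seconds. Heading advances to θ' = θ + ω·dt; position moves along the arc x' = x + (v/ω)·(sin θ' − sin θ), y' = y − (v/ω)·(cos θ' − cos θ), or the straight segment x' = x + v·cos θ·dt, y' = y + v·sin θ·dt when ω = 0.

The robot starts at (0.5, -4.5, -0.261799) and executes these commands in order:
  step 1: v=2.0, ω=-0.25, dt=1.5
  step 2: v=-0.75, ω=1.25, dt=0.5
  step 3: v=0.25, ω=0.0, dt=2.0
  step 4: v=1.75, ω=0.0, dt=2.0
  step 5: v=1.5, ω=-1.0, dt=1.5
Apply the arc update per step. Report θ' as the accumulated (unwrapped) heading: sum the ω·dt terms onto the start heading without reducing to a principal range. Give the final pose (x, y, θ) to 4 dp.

(8.3162, -7.1365, -1.5118)

step 1: θ'=-0.6368 (R=-8.0000) → pose (3.1864, -5.7954, -0.6368)
step 2: θ'=-0.0118 (R=-0.6000) → pose (2.8368, -5.6778, -0.0118)
step 3: θ'=-0.0118 (straight) → pose (3.3367, -5.6837, -0.0118)
step 4: θ'=-0.0118 (straight) → pose (6.8365, -5.7250, -0.0118)
step 5: θ'=-1.5118 (R=-1.5000) → pose (8.3162, -7.1365, -1.5118)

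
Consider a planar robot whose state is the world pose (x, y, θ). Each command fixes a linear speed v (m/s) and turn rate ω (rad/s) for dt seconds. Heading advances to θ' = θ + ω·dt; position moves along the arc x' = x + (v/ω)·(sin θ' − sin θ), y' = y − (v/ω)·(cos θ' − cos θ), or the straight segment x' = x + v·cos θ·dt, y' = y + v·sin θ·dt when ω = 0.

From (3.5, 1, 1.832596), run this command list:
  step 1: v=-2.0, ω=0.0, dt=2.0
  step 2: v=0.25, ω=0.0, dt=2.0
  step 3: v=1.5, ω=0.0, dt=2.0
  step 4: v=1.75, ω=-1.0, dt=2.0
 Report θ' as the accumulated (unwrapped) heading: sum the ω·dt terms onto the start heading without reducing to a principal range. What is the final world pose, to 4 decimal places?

(5.6114, 2.6955, -0.1674)

step 1: θ'=1.8326 (straight) → pose (4.5353, -2.8637, 1.8326)
step 2: θ'=1.8326 (straight) → pose (4.4059, -2.3807, 1.8326)
step 3: θ'=1.8326 (straight) → pose (3.6294, 0.5170, 1.8326)
step 4: θ'=-0.1674 (R=-1.7500) → pose (5.6114, 2.6955, -0.1674)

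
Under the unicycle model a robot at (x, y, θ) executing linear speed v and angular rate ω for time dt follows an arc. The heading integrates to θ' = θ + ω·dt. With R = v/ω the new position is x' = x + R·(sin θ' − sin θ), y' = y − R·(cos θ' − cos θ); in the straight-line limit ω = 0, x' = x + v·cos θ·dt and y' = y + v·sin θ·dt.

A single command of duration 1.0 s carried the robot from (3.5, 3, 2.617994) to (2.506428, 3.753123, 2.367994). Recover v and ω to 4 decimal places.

Δθ = 2.367994 − 2.617994 = -0.250000
ω = Δθ/dt = -0.250000/1.0 = -0.2500
R = Δx/(sin θ' − sin θ) = -5.0000
v = R·ω = -5.0000·-0.2500 = 1.2500

v = 1.2500, ω = -0.2500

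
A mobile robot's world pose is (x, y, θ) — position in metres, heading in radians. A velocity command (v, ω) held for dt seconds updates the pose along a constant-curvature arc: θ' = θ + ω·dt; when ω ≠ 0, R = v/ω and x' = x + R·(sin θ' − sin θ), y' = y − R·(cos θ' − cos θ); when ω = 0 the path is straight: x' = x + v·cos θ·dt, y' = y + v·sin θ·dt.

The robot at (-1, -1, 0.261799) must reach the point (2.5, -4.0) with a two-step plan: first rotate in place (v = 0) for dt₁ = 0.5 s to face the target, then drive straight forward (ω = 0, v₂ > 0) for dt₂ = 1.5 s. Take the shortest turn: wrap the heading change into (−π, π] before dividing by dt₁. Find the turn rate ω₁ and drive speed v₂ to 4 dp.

heading to target = atan2(-4−-1, 2.5−-1) = -0.7086
Δθ = wrap(-0.7086 − 0.2618) = -0.9704; ω₁ = Δθ/dt₁ = -1.9409
distance = √((2.5−-1)² + (-4−-1)²) = 4.6098; v₂ = distance/dt₂ = 3.0732

ω₁ = -1.9409, v₂ = 3.0732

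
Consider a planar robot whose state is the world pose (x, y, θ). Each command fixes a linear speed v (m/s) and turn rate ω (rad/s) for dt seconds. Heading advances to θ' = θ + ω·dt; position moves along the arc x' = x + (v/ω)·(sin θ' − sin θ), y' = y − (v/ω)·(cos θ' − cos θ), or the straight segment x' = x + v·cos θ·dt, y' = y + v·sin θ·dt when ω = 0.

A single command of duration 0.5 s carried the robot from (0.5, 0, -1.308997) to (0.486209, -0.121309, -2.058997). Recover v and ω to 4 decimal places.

v = 0.2500, ω = -1.5000

Δθ = -2.058997 − -1.308997 = -0.750000
ω = Δθ/dt = -0.750000/0.5 = -1.5000
R = −Δy/(cos θ' − cos θ) = -0.1667
v = R·ω = -0.1667·-1.5000 = 0.2500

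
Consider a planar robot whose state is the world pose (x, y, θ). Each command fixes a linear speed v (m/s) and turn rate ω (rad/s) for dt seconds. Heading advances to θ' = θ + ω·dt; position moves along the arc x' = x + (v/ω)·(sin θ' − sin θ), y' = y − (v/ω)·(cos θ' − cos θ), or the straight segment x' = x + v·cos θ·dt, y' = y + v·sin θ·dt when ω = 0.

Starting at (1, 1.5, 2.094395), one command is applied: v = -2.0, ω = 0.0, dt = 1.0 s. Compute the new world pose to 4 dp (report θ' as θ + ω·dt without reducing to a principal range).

(2.0000, -0.2321, 2.0944)

θ' = 2.0944 + 0.0·1.0 = 2.0944
ω = 0 → straight: x' = 1 + -2.0·cos(2.0944)·1.0 = 2.0000
y' = 1.5 + -2.0·sin(2.0944)·1.0 = -0.2321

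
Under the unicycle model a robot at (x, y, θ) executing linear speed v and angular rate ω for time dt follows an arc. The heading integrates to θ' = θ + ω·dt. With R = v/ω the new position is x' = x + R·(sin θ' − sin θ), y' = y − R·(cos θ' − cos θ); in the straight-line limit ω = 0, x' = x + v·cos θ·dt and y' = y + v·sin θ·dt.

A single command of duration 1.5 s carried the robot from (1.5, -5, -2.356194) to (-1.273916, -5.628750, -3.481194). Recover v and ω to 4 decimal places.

v = 2.0000, ω = -0.7500

Δθ = -3.481194 − -2.356194 = -1.125000
ω = Δθ/dt = -1.125000/1.5 = -0.7500
R = Δx/(sin θ' − sin θ) = -2.6667
v = R·ω = -2.6667·-0.7500 = 2.0000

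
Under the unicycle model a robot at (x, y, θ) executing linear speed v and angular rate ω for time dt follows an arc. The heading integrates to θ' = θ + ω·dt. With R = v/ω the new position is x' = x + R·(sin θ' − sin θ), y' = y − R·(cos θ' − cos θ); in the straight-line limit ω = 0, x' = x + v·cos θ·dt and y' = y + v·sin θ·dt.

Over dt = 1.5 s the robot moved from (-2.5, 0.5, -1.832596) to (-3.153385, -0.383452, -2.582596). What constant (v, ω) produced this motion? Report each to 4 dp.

Δθ = -2.582596 − -1.832596 = -0.750000
ω = Δθ/dt = -0.750000/1.5 = -0.5000
R = −Δy/(cos θ' − cos θ) = -1.5000
v = R·ω = -1.5000·-0.5000 = 0.7500

v = 0.7500, ω = -0.5000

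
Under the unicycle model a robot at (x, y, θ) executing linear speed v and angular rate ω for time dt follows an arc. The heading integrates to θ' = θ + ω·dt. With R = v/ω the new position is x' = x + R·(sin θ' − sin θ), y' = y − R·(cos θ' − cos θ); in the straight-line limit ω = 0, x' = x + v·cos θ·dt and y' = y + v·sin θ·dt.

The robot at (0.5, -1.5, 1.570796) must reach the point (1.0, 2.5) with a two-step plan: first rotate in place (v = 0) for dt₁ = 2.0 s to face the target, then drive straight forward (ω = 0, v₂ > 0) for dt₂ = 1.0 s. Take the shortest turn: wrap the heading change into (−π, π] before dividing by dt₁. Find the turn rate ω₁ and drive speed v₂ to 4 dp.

ω₁ = -0.0622, v₂ = 4.0311

heading to target = atan2(2.5−-1.5, 1−0.5) = 1.4464
Δθ = wrap(1.4464 − 1.5708) = -0.1244; ω₁ = Δθ/dt₁ = -0.0622
distance = √((1−0.5)² + (2.5−-1.5)²) = 4.0311; v₂ = distance/dt₂ = 4.0311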